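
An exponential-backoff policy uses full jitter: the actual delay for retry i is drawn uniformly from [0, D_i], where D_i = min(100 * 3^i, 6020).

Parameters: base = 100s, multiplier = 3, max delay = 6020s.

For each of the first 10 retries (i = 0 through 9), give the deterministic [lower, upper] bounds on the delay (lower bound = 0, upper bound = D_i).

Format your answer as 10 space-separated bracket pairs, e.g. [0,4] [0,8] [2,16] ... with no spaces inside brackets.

Computing bounds per retry:
  i=0: D_i=min(100*3^0,6020)=100, bounds=[0,100]
  i=1: D_i=min(100*3^1,6020)=300, bounds=[0,300]
  i=2: D_i=min(100*3^2,6020)=900, bounds=[0,900]
  i=3: D_i=min(100*3^3,6020)=2700, bounds=[0,2700]
  i=4: D_i=min(100*3^4,6020)=6020, bounds=[0,6020]
  i=5: D_i=min(100*3^5,6020)=6020, bounds=[0,6020]
  i=6: D_i=min(100*3^6,6020)=6020, bounds=[0,6020]
  i=7: D_i=min(100*3^7,6020)=6020, bounds=[0,6020]
  i=8: D_i=min(100*3^8,6020)=6020, bounds=[0,6020]
  i=9: D_i=min(100*3^9,6020)=6020, bounds=[0,6020]

Answer: [0,100] [0,300] [0,900] [0,2700] [0,6020] [0,6020] [0,6020] [0,6020] [0,6020] [0,6020]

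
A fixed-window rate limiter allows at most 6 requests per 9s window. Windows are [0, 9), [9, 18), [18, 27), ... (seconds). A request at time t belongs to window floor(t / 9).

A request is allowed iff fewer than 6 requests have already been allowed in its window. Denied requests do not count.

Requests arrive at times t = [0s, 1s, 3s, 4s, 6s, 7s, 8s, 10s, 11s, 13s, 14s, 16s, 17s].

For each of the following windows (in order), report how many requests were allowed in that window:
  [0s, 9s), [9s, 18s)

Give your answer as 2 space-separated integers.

Processing requests:
  req#1 t=0s (window 0): ALLOW
  req#2 t=1s (window 0): ALLOW
  req#3 t=3s (window 0): ALLOW
  req#4 t=4s (window 0): ALLOW
  req#5 t=6s (window 0): ALLOW
  req#6 t=7s (window 0): ALLOW
  req#7 t=8s (window 0): DENY
  req#8 t=10s (window 1): ALLOW
  req#9 t=11s (window 1): ALLOW
  req#10 t=13s (window 1): ALLOW
  req#11 t=14s (window 1): ALLOW
  req#12 t=16s (window 1): ALLOW
  req#13 t=17s (window 1): ALLOW

Allowed counts by window: 6 6

Answer: 6 6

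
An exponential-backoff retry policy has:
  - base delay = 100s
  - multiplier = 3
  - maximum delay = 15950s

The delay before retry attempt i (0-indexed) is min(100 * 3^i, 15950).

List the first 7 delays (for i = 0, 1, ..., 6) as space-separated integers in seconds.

Answer: 100 300 900 2700 8100 15950 15950

Derivation:
Computing each delay:
  i=0: min(100*3^0, 15950) = 100
  i=1: min(100*3^1, 15950) = 300
  i=2: min(100*3^2, 15950) = 900
  i=3: min(100*3^3, 15950) = 2700
  i=4: min(100*3^4, 15950) = 8100
  i=5: min(100*3^5, 15950) = 15950
  i=6: min(100*3^6, 15950) = 15950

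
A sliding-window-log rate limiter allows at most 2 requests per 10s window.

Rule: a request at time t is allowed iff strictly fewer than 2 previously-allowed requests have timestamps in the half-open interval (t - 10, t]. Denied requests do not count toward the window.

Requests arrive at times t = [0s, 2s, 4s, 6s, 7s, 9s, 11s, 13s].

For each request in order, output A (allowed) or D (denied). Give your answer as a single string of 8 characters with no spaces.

Answer: AADDDDAA

Derivation:
Tracking allowed requests in the window:
  req#1 t=0s: ALLOW
  req#2 t=2s: ALLOW
  req#3 t=4s: DENY
  req#4 t=6s: DENY
  req#5 t=7s: DENY
  req#6 t=9s: DENY
  req#7 t=11s: ALLOW
  req#8 t=13s: ALLOW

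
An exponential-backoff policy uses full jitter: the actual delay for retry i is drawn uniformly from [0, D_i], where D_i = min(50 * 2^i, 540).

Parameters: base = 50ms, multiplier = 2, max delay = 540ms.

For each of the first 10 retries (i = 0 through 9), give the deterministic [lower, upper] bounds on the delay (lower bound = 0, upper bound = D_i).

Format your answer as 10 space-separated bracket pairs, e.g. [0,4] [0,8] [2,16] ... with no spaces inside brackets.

Computing bounds per retry:
  i=0: D_i=min(50*2^0,540)=50, bounds=[0,50]
  i=1: D_i=min(50*2^1,540)=100, bounds=[0,100]
  i=2: D_i=min(50*2^2,540)=200, bounds=[0,200]
  i=3: D_i=min(50*2^3,540)=400, bounds=[0,400]
  i=4: D_i=min(50*2^4,540)=540, bounds=[0,540]
  i=5: D_i=min(50*2^5,540)=540, bounds=[0,540]
  i=6: D_i=min(50*2^6,540)=540, bounds=[0,540]
  i=7: D_i=min(50*2^7,540)=540, bounds=[0,540]
  i=8: D_i=min(50*2^8,540)=540, bounds=[0,540]
  i=9: D_i=min(50*2^9,540)=540, bounds=[0,540]

Answer: [0,50] [0,100] [0,200] [0,400] [0,540] [0,540] [0,540] [0,540] [0,540] [0,540]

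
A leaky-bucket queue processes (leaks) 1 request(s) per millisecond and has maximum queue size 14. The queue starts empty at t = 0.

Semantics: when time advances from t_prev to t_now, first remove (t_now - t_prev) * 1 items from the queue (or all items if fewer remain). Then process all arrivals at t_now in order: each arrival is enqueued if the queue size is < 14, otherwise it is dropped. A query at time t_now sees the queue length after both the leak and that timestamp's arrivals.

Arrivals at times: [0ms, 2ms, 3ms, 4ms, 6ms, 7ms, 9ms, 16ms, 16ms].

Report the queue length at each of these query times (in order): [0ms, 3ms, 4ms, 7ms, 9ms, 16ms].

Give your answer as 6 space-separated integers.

Answer: 1 1 1 1 1 2

Derivation:
Queue lengths at query times:
  query t=0ms: backlog = 1
  query t=3ms: backlog = 1
  query t=4ms: backlog = 1
  query t=7ms: backlog = 1
  query t=9ms: backlog = 1
  query t=16ms: backlog = 2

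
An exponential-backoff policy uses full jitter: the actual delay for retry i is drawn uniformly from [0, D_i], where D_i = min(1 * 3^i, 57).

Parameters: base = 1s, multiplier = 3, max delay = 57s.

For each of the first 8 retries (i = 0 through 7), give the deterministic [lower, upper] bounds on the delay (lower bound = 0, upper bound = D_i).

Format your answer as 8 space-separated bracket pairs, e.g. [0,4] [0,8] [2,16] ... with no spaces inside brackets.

Computing bounds per retry:
  i=0: D_i=min(1*3^0,57)=1, bounds=[0,1]
  i=1: D_i=min(1*3^1,57)=3, bounds=[0,3]
  i=2: D_i=min(1*3^2,57)=9, bounds=[0,9]
  i=3: D_i=min(1*3^3,57)=27, bounds=[0,27]
  i=4: D_i=min(1*3^4,57)=57, bounds=[0,57]
  i=5: D_i=min(1*3^5,57)=57, bounds=[0,57]
  i=6: D_i=min(1*3^6,57)=57, bounds=[0,57]
  i=7: D_i=min(1*3^7,57)=57, bounds=[0,57]

Answer: [0,1] [0,3] [0,9] [0,27] [0,57] [0,57] [0,57] [0,57]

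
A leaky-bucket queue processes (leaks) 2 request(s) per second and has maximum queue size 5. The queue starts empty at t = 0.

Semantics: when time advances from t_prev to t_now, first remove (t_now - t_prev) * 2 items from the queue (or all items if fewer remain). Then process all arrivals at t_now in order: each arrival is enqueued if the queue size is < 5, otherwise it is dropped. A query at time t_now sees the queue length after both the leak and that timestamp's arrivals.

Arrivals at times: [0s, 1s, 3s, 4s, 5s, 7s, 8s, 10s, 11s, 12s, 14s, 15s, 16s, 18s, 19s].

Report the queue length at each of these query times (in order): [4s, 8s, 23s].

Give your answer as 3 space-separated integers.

Answer: 1 1 0

Derivation:
Queue lengths at query times:
  query t=4s: backlog = 1
  query t=8s: backlog = 1
  query t=23s: backlog = 0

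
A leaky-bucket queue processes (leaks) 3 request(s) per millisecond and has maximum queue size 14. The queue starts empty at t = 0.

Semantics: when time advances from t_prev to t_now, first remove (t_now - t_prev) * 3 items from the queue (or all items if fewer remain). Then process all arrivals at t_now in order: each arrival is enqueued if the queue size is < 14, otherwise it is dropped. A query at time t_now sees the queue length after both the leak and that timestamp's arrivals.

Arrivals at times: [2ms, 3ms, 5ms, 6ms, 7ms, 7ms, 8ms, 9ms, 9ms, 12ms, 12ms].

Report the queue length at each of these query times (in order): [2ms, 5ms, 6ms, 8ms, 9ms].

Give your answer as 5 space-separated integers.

Answer: 1 1 1 1 2

Derivation:
Queue lengths at query times:
  query t=2ms: backlog = 1
  query t=5ms: backlog = 1
  query t=6ms: backlog = 1
  query t=8ms: backlog = 1
  query t=9ms: backlog = 2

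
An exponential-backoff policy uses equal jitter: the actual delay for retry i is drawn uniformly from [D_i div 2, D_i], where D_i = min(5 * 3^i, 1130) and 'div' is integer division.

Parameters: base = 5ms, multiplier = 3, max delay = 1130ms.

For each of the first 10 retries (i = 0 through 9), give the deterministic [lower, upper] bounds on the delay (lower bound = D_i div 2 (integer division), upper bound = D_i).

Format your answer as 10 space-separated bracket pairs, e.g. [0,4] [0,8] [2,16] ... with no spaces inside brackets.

Computing bounds per retry:
  i=0: D_i=min(5*3^0,1130)=5, bounds=[2,5]
  i=1: D_i=min(5*3^1,1130)=15, bounds=[7,15]
  i=2: D_i=min(5*3^2,1130)=45, bounds=[22,45]
  i=3: D_i=min(5*3^3,1130)=135, bounds=[67,135]
  i=4: D_i=min(5*3^4,1130)=405, bounds=[202,405]
  i=5: D_i=min(5*3^5,1130)=1130, bounds=[565,1130]
  i=6: D_i=min(5*3^6,1130)=1130, bounds=[565,1130]
  i=7: D_i=min(5*3^7,1130)=1130, bounds=[565,1130]
  i=8: D_i=min(5*3^8,1130)=1130, bounds=[565,1130]
  i=9: D_i=min(5*3^9,1130)=1130, bounds=[565,1130]

Answer: [2,5] [7,15] [22,45] [67,135] [202,405] [565,1130] [565,1130] [565,1130] [565,1130] [565,1130]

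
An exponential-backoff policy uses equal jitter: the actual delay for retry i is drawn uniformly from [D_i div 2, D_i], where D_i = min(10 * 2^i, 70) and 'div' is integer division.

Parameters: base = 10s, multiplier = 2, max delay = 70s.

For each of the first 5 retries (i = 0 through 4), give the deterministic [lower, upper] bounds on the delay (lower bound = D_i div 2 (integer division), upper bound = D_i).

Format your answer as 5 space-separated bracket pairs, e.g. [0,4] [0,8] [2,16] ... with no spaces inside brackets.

Computing bounds per retry:
  i=0: D_i=min(10*2^0,70)=10, bounds=[5,10]
  i=1: D_i=min(10*2^1,70)=20, bounds=[10,20]
  i=2: D_i=min(10*2^2,70)=40, bounds=[20,40]
  i=3: D_i=min(10*2^3,70)=70, bounds=[35,70]
  i=4: D_i=min(10*2^4,70)=70, bounds=[35,70]

Answer: [5,10] [10,20] [20,40] [35,70] [35,70]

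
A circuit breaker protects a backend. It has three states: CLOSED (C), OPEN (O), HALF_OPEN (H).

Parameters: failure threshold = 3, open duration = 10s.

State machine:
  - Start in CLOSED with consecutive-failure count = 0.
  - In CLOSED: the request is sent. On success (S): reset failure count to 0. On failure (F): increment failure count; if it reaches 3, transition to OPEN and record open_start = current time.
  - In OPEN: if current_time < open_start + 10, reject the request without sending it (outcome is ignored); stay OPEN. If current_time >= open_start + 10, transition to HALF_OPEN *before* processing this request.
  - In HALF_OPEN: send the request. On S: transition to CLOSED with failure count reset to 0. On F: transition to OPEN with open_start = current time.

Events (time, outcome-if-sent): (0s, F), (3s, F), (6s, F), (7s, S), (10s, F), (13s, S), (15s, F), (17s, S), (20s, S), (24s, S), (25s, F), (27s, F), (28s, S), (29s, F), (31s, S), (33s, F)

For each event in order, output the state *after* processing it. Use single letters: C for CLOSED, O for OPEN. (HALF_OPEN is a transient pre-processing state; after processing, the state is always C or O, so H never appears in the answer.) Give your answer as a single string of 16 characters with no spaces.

State after each event:
  event#1 t=0s outcome=F: state=CLOSED
  event#2 t=3s outcome=F: state=CLOSED
  event#3 t=6s outcome=F: state=OPEN
  event#4 t=7s outcome=S: state=OPEN
  event#5 t=10s outcome=F: state=OPEN
  event#6 t=13s outcome=S: state=OPEN
  event#7 t=15s outcome=F: state=OPEN
  event#8 t=17s outcome=S: state=CLOSED
  event#9 t=20s outcome=S: state=CLOSED
  event#10 t=24s outcome=S: state=CLOSED
  event#11 t=25s outcome=F: state=CLOSED
  event#12 t=27s outcome=F: state=CLOSED
  event#13 t=28s outcome=S: state=CLOSED
  event#14 t=29s outcome=F: state=CLOSED
  event#15 t=31s outcome=S: state=CLOSED
  event#16 t=33s outcome=F: state=CLOSED

Answer: CCOOOOOCCCCCCCCC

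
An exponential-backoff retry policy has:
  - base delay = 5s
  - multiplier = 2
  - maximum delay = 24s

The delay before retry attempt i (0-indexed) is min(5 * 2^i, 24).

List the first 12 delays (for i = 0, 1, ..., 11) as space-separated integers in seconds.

Answer: 5 10 20 24 24 24 24 24 24 24 24 24

Derivation:
Computing each delay:
  i=0: min(5*2^0, 24) = 5
  i=1: min(5*2^1, 24) = 10
  i=2: min(5*2^2, 24) = 20
  i=3: min(5*2^3, 24) = 24
  i=4: min(5*2^4, 24) = 24
  i=5: min(5*2^5, 24) = 24
  i=6: min(5*2^6, 24) = 24
  i=7: min(5*2^7, 24) = 24
  i=8: min(5*2^8, 24) = 24
  i=9: min(5*2^9, 24) = 24
  i=10: min(5*2^10, 24) = 24
  i=11: min(5*2^11, 24) = 24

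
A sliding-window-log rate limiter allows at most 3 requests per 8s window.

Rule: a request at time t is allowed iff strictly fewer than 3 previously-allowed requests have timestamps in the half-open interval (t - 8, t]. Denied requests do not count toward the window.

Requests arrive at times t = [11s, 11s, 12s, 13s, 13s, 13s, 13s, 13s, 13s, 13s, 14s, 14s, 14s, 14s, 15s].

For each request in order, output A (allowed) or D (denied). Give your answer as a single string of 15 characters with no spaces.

Answer: AAADDDDDDDDDDDD

Derivation:
Tracking allowed requests in the window:
  req#1 t=11s: ALLOW
  req#2 t=11s: ALLOW
  req#3 t=12s: ALLOW
  req#4 t=13s: DENY
  req#5 t=13s: DENY
  req#6 t=13s: DENY
  req#7 t=13s: DENY
  req#8 t=13s: DENY
  req#9 t=13s: DENY
  req#10 t=13s: DENY
  req#11 t=14s: DENY
  req#12 t=14s: DENY
  req#13 t=14s: DENY
  req#14 t=14s: DENY
  req#15 t=15s: DENY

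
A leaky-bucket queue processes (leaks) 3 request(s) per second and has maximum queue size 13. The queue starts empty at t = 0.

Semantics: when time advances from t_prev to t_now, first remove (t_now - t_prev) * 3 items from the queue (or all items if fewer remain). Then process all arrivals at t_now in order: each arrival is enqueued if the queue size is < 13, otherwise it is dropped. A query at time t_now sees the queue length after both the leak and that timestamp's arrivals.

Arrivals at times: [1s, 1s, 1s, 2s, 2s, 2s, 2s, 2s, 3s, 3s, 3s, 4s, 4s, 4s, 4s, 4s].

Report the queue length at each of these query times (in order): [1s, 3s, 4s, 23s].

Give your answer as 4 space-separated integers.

Queue lengths at query times:
  query t=1s: backlog = 3
  query t=3s: backlog = 5
  query t=4s: backlog = 7
  query t=23s: backlog = 0

Answer: 3 5 7 0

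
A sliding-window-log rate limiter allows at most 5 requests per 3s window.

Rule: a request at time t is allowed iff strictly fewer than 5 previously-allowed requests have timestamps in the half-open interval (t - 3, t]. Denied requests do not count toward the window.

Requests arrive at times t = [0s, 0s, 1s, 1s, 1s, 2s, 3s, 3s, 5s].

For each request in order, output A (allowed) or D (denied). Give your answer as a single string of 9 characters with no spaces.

Answer: AAAAADAAA

Derivation:
Tracking allowed requests in the window:
  req#1 t=0s: ALLOW
  req#2 t=0s: ALLOW
  req#3 t=1s: ALLOW
  req#4 t=1s: ALLOW
  req#5 t=1s: ALLOW
  req#6 t=2s: DENY
  req#7 t=3s: ALLOW
  req#8 t=3s: ALLOW
  req#9 t=5s: ALLOW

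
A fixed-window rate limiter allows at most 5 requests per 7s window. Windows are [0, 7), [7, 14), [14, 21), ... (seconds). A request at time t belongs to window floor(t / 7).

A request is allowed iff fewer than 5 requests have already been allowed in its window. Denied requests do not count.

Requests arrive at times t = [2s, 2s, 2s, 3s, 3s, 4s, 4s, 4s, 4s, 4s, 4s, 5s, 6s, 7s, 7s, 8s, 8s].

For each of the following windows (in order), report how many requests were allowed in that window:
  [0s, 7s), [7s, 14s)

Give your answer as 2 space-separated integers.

Answer: 5 4

Derivation:
Processing requests:
  req#1 t=2s (window 0): ALLOW
  req#2 t=2s (window 0): ALLOW
  req#3 t=2s (window 0): ALLOW
  req#4 t=3s (window 0): ALLOW
  req#5 t=3s (window 0): ALLOW
  req#6 t=4s (window 0): DENY
  req#7 t=4s (window 0): DENY
  req#8 t=4s (window 0): DENY
  req#9 t=4s (window 0): DENY
  req#10 t=4s (window 0): DENY
  req#11 t=4s (window 0): DENY
  req#12 t=5s (window 0): DENY
  req#13 t=6s (window 0): DENY
  req#14 t=7s (window 1): ALLOW
  req#15 t=7s (window 1): ALLOW
  req#16 t=8s (window 1): ALLOW
  req#17 t=8s (window 1): ALLOW

Allowed counts by window: 5 4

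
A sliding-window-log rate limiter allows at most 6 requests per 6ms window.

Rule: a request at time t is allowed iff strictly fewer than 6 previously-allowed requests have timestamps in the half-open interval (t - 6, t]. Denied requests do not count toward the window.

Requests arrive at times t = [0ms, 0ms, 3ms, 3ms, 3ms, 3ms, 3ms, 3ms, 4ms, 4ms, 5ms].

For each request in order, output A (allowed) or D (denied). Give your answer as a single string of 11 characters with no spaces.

Answer: AAAAAADDDDD

Derivation:
Tracking allowed requests in the window:
  req#1 t=0ms: ALLOW
  req#2 t=0ms: ALLOW
  req#3 t=3ms: ALLOW
  req#4 t=3ms: ALLOW
  req#5 t=3ms: ALLOW
  req#6 t=3ms: ALLOW
  req#7 t=3ms: DENY
  req#8 t=3ms: DENY
  req#9 t=4ms: DENY
  req#10 t=4ms: DENY
  req#11 t=5ms: DENY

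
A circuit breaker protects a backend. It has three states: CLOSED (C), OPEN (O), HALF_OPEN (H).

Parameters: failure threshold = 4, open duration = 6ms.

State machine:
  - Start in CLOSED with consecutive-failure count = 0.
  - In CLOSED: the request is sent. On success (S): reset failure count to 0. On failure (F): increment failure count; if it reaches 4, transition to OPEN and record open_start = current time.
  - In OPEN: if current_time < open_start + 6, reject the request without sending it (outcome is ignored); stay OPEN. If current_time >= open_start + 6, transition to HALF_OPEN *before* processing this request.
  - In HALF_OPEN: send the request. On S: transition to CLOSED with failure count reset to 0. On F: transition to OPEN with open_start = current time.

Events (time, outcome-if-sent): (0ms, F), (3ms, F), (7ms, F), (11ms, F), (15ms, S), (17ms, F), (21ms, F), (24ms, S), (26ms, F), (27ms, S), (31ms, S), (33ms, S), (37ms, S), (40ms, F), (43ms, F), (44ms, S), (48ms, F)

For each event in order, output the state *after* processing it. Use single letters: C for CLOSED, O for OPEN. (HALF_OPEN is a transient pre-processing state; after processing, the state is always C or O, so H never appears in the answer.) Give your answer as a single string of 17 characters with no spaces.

State after each event:
  event#1 t=0ms outcome=F: state=CLOSED
  event#2 t=3ms outcome=F: state=CLOSED
  event#3 t=7ms outcome=F: state=CLOSED
  event#4 t=11ms outcome=F: state=OPEN
  event#5 t=15ms outcome=S: state=OPEN
  event#6 t=17ms outcome=F: state=OPEN
  event#7 t=21ms outcome=F: state=OPEN
  event#8 t=24ms outcome=S: state=CLOSED
  event#9 t=26ms outcome=F: state=CLOSED
  event#10 t=27ms outcome=S: state=CLOSED
  event#11 t=31ms outcome=S: state=CLOSED
  event#12 t=33ms outcome=S: state=CLOSED
  event#13 t=37ms outcome=S: state=CLOSED
  event#14 t=40ms outcome=F: state=CLOSED
  event#15 t=43ms outcome=F: state=CLOSED
  event#16 t=44ms outcome=S: state=CLOSED
  event#17 t=48ms outcome=F: state=CLOSED

Answer: CCCOOOOCCCCCCCCCC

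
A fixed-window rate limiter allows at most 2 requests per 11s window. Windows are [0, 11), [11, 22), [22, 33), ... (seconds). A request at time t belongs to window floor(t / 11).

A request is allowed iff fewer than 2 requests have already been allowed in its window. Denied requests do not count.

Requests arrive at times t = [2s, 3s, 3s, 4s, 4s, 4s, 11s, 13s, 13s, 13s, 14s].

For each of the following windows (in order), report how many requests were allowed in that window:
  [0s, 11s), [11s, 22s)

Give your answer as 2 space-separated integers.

Processing requests:
  req#1 t=2s (window 0): ALLOW
  req#2 t=3s (window 0): ALLOW
  req#3 t=3s (window 0): DENY
  req#4 t=4s (window 0): DENY
  req#5 t=4s (window 0): DENY
  req#6 t=4s (window 0): DENY
  req#7 t=11s (window 1): ALLOW
  req#8 t=13s (window 1): ALLOW
  req#9 t=13s (window 1): DENY
  req#10 t=13s (window 1): DENY
  req#11 t=14s (window 1): DENY

Allowed counts by window: 2 2

Answer: 2 2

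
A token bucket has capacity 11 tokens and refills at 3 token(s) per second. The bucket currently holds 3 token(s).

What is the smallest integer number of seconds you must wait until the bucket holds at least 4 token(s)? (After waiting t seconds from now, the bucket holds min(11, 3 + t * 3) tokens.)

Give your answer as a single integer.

Answer: 1

Derivation:
Need 3 + t * 3 >= 4, so t >= 1/3.
Smallest integer t = ceil(1/3) = 1.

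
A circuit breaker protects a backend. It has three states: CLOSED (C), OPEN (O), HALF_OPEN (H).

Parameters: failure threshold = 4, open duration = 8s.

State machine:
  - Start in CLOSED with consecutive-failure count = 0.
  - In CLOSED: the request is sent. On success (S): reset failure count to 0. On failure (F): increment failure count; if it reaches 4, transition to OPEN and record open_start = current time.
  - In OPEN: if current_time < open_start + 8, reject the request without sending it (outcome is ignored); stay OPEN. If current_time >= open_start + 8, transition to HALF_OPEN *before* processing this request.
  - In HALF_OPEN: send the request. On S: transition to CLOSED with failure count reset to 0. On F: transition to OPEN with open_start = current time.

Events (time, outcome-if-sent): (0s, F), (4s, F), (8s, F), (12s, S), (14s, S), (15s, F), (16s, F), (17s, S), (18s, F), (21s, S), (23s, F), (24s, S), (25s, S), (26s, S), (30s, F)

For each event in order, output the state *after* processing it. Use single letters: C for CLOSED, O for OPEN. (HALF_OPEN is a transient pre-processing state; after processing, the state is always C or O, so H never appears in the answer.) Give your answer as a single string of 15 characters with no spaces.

Answer: CCCCCCCCCCCCCCC

Derivation:
State after each event:
  event#1 t=0s outcome=F: state=CLOSED
  event#2 t=4s outcome=F: state=CLOSED
  event#3 t=8s outcome=F: state=CLOSED
  event#4 t=12s outcome=S: state=CLOSED
  event#5 t=14s outcome=S: state=CLOSED
  event#6 t=15s outcome=F: state=CLOSED
  event#7 t=16s outcome=F: state=CLOSED
  event#8 t=17s outcome=S: state=CLOSED
  event#9 t=18s outcome=F: state=CLOSED
  event#10 t=21s outcome=S: state=CLOSED
  event#11 t=23s outcome=F: state=CLOSED
  event#12 t=24s outcome=S: state=CLOSED
  event#13 t=25s outcome=S: state=CLOSED
  event#14 t=26s outcome=S: state=CLOSED
  event#15 t=30s outcome=F: state=CLOSED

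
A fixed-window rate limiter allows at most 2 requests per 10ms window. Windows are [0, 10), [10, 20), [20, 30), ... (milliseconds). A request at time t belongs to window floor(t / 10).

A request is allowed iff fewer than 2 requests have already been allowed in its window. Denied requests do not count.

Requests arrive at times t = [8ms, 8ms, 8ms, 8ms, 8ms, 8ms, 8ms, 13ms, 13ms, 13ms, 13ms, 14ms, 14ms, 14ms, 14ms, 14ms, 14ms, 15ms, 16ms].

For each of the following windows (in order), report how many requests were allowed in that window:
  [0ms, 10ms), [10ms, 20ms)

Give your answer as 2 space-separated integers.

Answer: 2 2

Derivation:
Processing requests:
  req#1 t=8ms (window 0): ALLOW
  req#2 t=8ms (window 0): ALLOW
  req#3 t=8ms (window 0): DENY
  req#4 t=8ms (window 0): DENY
  req#5 t=8ms (window 0): DENY
  req#6 t=8ms (window 0): DENY
  req#7 t=8ms (window 0): DENY
  req#8 t=13ms (window 1): ALLOW
  req#9 t=13ms (window 1): ALLOW
  req#10 t=13ms (window 1): DENY
  req#11 t=13ms (window 1): DENY
  req#12 t=14ms (window 1): DENY
  req#13 t=14ms (window 1): DENY
  req#14 t=14ms (window 1): DENY
  req#15 t=14ms (window 1): DENY
  req#16 t=14ms (window 1): DENY
  req#17 t=14ms (window 1): DENY
  req#18 t=15ms (window 1): DENY
  req#19 t=16ms (window 1): DENY

Allowed counts by window: 2 2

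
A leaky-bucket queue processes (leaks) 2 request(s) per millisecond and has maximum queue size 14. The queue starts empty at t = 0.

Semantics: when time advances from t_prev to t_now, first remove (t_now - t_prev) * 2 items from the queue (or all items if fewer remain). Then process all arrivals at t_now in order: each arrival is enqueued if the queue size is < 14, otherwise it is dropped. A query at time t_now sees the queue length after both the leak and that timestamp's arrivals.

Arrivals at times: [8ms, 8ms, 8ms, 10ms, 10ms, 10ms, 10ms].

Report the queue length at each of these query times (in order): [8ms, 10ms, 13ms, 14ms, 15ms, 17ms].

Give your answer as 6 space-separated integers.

Answer: 3 4 0 0 0 0

Derivation:
Queue lengths at query times:
  query t=8ms: backlog = 3
  query t=10ms: backlog = 4
  query t=13ms: backlog = 0
  query t=14ms: backlog = 0
  query t=15ms: backlog = 0
  query t=17ms: backlog = 0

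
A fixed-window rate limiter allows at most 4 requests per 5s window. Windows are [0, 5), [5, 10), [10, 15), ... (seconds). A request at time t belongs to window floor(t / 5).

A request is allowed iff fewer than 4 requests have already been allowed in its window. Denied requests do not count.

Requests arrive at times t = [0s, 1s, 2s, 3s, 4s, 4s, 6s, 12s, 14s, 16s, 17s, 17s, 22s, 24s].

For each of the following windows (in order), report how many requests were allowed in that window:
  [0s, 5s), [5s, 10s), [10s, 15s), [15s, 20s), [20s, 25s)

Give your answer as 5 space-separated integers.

Processing requests:
  req#1 t=0s (window 0): ALLOW
  req#2 t=1s (window 0): ALLOW
  req#3 t=2s (window 0): ALLOW
  req#4 t=3s (window 0): ALLOW
  req#5 t=4s (window 0): DENY
  req#6 t=4s (window 0): DENY
  req#7 t=6s (window 1): ALLOW
  req#8 t=12s (window 2): ALLOW
  req#9 t=14s (window 2): ALLOW
  req#10 t=16s (window 3): ALLOW
  req#11 t=17s (window 3): ALLOW
  req#12 t=17s (window 3): ALLOW
  req#13 t=22s (window 4): ALLOW
  req#14 t=24s (window 4): ALLOW

Allowed counts by window: 4 1 2 3 2

Answer: 4 1 2 3 2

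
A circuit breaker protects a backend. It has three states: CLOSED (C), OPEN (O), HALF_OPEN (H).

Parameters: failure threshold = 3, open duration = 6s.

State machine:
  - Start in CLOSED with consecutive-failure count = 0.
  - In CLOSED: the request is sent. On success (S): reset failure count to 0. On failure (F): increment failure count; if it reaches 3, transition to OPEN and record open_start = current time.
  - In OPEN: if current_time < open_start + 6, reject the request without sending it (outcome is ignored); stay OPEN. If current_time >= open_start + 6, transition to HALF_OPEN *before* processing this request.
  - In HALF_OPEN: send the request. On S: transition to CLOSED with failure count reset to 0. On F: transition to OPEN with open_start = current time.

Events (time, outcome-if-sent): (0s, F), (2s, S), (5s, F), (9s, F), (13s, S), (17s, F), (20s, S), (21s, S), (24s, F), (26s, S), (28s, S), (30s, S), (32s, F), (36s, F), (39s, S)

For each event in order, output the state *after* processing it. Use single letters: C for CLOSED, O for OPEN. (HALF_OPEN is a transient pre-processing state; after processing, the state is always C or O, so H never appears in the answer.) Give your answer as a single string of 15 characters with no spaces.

Answer: CCCCCCCCCCCCCCC

Derivation:
State after each event:
  event#1 t=0s outcome=F: state=CLOSED
  event#2 t=2s outcome=S: state=CLOSED
  event#3 t=5s outcome=F: state=CLOSED
  event#4 t=9s outcome=F: state=CLOSED
  event#5 t=13s outcome=S: state=CLOSED
  event#6 t=17s outcome=F: state=CLOSED
  event#7 t=20s outcome=S: state=CLOSED
  event#8 t=21s outcome=S: state=CLOSED
  event#9 t=24s outcome=F: state=CLOSED
  event#10 t=26s outcome=S: state=CLOSED
  event#11 t=28s outcome=S: state=CLOSED
  event#12 t=30s outcome=S: state=CLOSED
  event#13 t=32s outcome=F: state=CLOSED
  event#14 t=36s outcome=F: state=CLOSED
  event#15 t=39s outcome=S: state=CLOSED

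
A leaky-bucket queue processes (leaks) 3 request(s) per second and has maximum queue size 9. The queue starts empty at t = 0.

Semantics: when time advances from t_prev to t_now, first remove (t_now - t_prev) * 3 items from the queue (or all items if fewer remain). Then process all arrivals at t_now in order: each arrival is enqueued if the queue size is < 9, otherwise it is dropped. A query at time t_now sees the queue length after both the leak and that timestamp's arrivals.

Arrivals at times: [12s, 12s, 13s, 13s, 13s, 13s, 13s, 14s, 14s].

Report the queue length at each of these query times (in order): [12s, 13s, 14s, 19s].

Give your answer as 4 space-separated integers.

Queue lengths at query times:
  query t=12s: backlog = 2
  query t=13s: backlog = 5
  query t=14s: backlog = 4
  query t=19s: backlog = 0

Answer: 2 5 4 0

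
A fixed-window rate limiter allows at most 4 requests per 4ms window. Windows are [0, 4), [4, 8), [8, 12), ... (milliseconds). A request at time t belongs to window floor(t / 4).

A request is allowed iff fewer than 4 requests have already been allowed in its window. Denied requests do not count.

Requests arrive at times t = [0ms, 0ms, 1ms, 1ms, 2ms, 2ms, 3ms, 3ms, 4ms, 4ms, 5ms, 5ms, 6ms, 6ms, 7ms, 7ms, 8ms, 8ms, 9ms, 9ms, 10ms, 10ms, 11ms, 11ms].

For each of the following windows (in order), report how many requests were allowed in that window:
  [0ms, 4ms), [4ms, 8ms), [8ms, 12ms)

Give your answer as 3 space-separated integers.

Processing requests:
  req#1 t=0ms (window 0): ALLOW
  req#2 t=0ms (window 0): ALLOW
  req#3 t=1ms (window 0): ALLOW
  req#4 t=1ms (window 0): ALLOW
  req#5 t=2ms (window 0): DENY
  req#6 t=2ms (window 0): DENY
  req#7 t=3ms (window 0): DENY
  req#8 t=3ms (window 0): DENY
  req#9 t=4ms (window 1): ALLOW
  req#10 t=4ms (window 1): ALLOW
  req#11 t=5ms (window 1): ALLOW
  req#12 t=5ms (window 1): ALLOW
  req#13 t=6ms (window 1): DENY
  req#14 t=6ms (window 1): DENY
  req#15 t=7ms (window 1): DENY
  req#16 t=7ms (window 1): DENY
  req#17 t=8ms (window 2): ALLOW
  req#18 t=8ms (window 2): ALLOW
  req#19 t=9ms (window 2): ALLOW
  req#20 t=9ms (window 2): ALLOW
  req#21 t=10ms (window 2): DENY
  req#22 t=10ms (window 2): DENY
  req#23 t=11ms (window 2): DENY
  req#24 t=11ms (window 2): DENY

Allowed counts by window: 4 4 4

Answer: 4 4 4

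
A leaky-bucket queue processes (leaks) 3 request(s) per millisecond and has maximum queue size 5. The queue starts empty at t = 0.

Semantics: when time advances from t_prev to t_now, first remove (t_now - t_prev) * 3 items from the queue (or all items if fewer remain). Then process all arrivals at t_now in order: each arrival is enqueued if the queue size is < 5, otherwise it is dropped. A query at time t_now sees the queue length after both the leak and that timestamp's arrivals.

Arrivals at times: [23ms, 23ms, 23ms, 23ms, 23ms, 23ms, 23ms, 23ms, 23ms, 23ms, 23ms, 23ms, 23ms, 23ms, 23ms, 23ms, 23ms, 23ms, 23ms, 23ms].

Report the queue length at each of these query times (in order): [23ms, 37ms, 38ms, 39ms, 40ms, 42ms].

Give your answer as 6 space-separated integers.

Answer: 5 0 0 0 0 0

Derivation:
Queue lengths at query times:
  query t=23ms: backlog = 5
  query t=37ms: backlog = 0
  query t=38ms: backlog = 0
  query t=39ms: backlog = 0
  query t=40ms: backlog = 0
  query t=42ms: backlog = 0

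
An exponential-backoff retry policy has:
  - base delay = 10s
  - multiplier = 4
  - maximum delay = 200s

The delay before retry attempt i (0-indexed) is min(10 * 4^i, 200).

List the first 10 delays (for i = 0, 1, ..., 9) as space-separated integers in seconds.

Answer: 10 40 160 200 200 200 200 200 200 200

Derivation:
Computing each delay:
  i=0: min(10*4^0, 200) = 10
  i=1: min(10*4^1, 200) = 40
  i=2: min(10*4^2, 200) = 160
  i=3: min(10*4^3, 200) = 200
  i=4: min(10*4^4, 200) = 200
  i=5: min(10*4^5, 200) = 200
  i=6: min(10*4^6, 200) = 200
  i=7: min(10*4^7, 200) = 200
  i=8: min(10*4^8, 200) = 200
  i=9: min(10*4^9, 200) = 200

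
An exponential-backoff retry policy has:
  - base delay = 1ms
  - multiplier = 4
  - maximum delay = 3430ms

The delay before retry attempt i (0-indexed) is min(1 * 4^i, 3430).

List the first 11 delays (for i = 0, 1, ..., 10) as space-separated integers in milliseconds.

Computing each delay:
  i=0: min(1*4^0, 3430) = 1
  i=1: min(1*4^1, 3430) = 4
  i=2: min(1*4^2, 3430) = 16
  i=3: min(1*4^3, 3430) = 64
  i=4: min(1*4^4, 3430) = 256
  i=5: min(1*4^5, 3430) = 1024
  i=6: min(1*4^6, 3430) = 3430
  i=7: min(1*4^7, 3430) = 3430
  i=8: min(1*4^8, 3430) = 3430
  i=9: min(1*4^9, 3430) = 3430
  i=10: min(1*4^10, 3430) = 3430

Answer: 1 4 16 64 256 1024 3430 3430 3430 3430 3430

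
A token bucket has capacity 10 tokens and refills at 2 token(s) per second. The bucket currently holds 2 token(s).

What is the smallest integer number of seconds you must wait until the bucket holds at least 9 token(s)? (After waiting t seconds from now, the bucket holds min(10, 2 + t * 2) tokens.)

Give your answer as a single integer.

Need 2 + t * 2 >= 9, so t >= 7/2.
Smallest integer t = ceil(7/2) = 4.

Answer: 4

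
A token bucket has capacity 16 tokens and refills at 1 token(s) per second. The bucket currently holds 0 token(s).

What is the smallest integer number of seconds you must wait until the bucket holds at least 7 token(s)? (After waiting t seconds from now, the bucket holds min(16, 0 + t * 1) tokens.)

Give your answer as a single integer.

Need 0 + t * 1 >= 7, so t >= 7/1.
Smallest integer t = ceil(7/1) = 7.

Answer: 7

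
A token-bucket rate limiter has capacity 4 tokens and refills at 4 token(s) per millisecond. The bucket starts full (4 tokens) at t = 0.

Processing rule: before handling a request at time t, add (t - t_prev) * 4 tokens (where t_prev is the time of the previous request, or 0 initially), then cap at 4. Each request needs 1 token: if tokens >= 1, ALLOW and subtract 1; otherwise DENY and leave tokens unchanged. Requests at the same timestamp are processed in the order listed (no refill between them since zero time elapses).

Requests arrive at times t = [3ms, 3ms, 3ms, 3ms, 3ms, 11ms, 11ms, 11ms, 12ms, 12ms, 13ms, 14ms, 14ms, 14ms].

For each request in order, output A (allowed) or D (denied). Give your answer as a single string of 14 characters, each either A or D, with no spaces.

Simulating step by step:
  req#1 t=3ms: ALLOW
  req#2 t=3ms: ALLOW
  req#3 t=3ms: ALLOW
  req#4 t=3ms: ALLOW
  req#5 t=3ms: DENY
  req#6 t=11ms: ALLOW
  req#7 t=11ms: ALLOW
  req#8 t=11ms: ALLOW
  req#9 t=12ms: ALLOW
  req#10 t=12ms: ALLOW
  req#11 t=13ms: ALLOW
  req#12 t=14ms: ALLOW
  req#13 t=14ms: ALLOW
  req#14 t=14ms: ALLOW

Answer: AAAADAAAAAAAAA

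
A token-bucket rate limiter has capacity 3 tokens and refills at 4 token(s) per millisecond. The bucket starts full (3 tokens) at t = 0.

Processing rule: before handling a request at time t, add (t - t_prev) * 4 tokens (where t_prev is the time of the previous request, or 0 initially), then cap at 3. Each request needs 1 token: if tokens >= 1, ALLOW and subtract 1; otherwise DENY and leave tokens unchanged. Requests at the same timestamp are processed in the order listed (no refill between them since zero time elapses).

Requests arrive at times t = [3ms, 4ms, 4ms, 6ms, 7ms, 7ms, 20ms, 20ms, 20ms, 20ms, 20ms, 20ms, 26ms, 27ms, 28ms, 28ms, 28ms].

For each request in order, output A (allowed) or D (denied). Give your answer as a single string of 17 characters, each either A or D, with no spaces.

Answer: AAAAAAAAADDDAAAAA

Derivation:
Simulating step by step:
  req#1 t=3ms: ALLOW
  req#2 t=4ms: ALLOW
  req#3 t=4ms: ALLOW
  req#4 t=6ms: ALLOW
  req#5 t=7ms: ALLOW
  req#6 t=7ms: ALLOW
  req#7 t=20ms: ALLOW
  req#8 t=20ms: ALLOW
  req#9 t=20ms: ALLOW
  req#10 t=20ms: DENY
  req#11 t=20ms: DENY
  req#12 t=20ms: DENY
  req#13 t=26ms: ALLOW
  req#14 t=27ms: ALLOW
  req#15 t=28ms: ALLOW
  req#16 t=28ms: ALLOW
  req#17 t=28ms: ALLOW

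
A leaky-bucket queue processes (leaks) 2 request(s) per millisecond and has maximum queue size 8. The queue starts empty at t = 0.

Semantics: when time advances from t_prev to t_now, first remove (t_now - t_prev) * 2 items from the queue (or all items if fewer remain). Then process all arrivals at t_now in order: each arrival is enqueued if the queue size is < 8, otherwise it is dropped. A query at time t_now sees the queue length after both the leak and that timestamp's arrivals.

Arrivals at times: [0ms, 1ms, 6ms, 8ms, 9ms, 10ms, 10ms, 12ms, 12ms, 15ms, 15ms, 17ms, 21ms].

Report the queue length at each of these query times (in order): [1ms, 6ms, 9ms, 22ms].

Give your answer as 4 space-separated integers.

Answer: 1 1 1 0

Derivation:
Queue lengths at query times:
  query t=1ms: backlog = 1
  query t=6ms: backlog = 1
  query t=9ms: backlog = 1
  query t=22ms: backlog = 0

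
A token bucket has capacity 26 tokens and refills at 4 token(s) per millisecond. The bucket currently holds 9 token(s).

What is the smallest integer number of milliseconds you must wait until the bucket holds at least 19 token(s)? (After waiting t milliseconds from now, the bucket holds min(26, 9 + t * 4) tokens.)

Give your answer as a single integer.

Need 9 + t * 4 >= 19, so t >= 10/4.
Smallest integer t = ceil(10/4) = 3.

Answer: 3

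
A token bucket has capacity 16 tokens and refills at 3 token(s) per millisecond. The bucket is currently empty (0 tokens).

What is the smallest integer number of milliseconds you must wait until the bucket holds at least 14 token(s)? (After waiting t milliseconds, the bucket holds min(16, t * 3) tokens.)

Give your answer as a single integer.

Answer: 5

Derivation:
Need t * 3 >= 14, so t >= 14/3.
Smallest integer t = ceil(14/3) = 5.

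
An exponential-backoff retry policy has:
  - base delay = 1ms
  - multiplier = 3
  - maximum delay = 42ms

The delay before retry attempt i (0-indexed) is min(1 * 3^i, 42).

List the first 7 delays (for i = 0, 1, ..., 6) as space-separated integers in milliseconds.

Answer: 1 3 9 27 42 42 42

Derivation:
Computing each delay:
  i=0: min(1*3^0, 42) = 1
  i=1: min(1*3^1, 42) = 3
  i=2: min(1*3^2, 42) = 9
  i=3: min(1*3^3, 42) = 27
  i=4: min(1*3^4, 42) = 42
  i=5: min(1*3^5, 42) = 42
  i=6: min(1*3^6, 42) = 42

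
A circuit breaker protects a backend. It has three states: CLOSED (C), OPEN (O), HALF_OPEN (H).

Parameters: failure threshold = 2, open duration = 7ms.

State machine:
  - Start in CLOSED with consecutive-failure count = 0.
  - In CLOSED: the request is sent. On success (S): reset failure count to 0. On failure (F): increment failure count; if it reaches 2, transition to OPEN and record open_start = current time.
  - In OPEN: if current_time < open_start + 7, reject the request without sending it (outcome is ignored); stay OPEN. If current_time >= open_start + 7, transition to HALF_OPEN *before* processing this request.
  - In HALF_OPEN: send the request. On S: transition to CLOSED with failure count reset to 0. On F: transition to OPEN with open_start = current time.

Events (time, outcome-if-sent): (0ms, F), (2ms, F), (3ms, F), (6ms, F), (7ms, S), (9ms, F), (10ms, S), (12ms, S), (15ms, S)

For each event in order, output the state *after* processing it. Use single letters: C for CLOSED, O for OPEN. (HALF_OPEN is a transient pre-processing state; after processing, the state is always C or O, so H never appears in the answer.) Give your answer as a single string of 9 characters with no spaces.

State after each event:
  event#1 t=0ms outcome=F: state=CLOSED
  event#2 t=2ms outcome=F: state=OPEN
  event#3 t=3ms outcome=F: state=OPEN
  event#4 t=6ms outcome=F: state=OPEN
  event#5 t=7ms outcome=S: state=OPEN
  event#6 t=9ms outcome=F: state=OPEN
  event#7 t=10ms outcome=S: state=OPEN
  event#8 t=12ms outcome=S: state=OPEN
  event#9 t=15ms outcome=S: state=OPEN

Answer: COOOOOOOO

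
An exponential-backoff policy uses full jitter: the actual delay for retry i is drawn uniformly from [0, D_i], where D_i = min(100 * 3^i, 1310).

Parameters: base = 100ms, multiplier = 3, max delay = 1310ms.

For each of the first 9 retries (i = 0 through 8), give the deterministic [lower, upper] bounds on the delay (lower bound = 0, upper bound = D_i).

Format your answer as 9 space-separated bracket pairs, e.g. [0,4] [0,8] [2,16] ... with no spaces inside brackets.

Computing bounds per retry:
  i=0: D_i=min(100*3^0,1310)=100, bounds=[0,100]
  i=1: D_i=min(100*3^1,1310)=300, bounds=[0,300]
  i=2: D_i=min(100*3^2,1310)=900, bounds=[0,900]
  i=3: D_i=min(100*3^3,1310)=1310, bounds=[0,1310]
  i=4: D_i=min(100*3^4,1310)=1310, bounds=[0,1310]
  i=5: D_i=min(100*3^5,1310)=1310, bounds=[0,1310]
  i=6: D_i=min(100*3^6,1310)=1310, bounds=[0,1310]
  i=7: D_i=min(100*3^7,1310)=1310, bounds=[0,1310]
  i=8: D_i=min(100*3^8,1310)=1310, bounds=[0,1310]

Answer: [0,100] [0,300] [0,900] [0,1310] [0,1310] [0,1310] [0,1310] [0,1310] [0,1310]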